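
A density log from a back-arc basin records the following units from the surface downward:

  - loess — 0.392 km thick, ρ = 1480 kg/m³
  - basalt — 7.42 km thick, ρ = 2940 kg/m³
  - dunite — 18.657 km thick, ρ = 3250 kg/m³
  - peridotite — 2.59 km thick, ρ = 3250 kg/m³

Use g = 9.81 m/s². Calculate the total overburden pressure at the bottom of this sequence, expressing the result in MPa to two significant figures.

900 MPa

loess: 1480 kg/m³ × 9.81 m/s² × 392 m = 5.691×10^6 Pa = 5.691 MPa
basalt: 2940 kg/m³ × 9.81 m/s² × 7420 m = 2.140×10^8 Pa = 214.0 MPa
dunite: 3250 kg/m³ × 9.81 m/s² × 18657 m = 5.948×10^8 Pa = 594.8 MPa
peridotite: 3250 kg/m³ × 9.81 m/s² × 2590 m = 8.258×10^7 Pa = 82.58 MPa
Total = 5.691 + 214.0 + 594.8 + 82.58 = 897.10 MPa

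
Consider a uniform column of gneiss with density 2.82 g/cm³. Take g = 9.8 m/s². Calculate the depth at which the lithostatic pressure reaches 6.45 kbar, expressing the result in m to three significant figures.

h = P/(ρg) = 6.45 kbar / (2820 kg/m³ × 9.8 m/s²) = 6.450×10^8 Pa / 27636 Pa/m = 23339 m

23300 m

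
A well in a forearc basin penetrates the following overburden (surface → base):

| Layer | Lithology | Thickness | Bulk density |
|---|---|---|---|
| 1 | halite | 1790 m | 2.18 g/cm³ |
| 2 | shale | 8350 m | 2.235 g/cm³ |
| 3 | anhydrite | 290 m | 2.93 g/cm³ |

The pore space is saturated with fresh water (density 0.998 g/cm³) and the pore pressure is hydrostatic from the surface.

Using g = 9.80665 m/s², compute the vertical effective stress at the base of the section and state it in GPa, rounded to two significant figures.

Overburden (lithostatic) stress σ_v:
halite: 2180 kg/m³ × 9.80665 m/s² × 1790 m = 3.827×10^7 Pa = 38.27 MPa
shale: 2235 kg/m³ × 9.80665 m/s² × 8350 m = 1.830×10^8 Pa = 183.0 MPa
anhydrite: 2930 kg/m³ × 9.80665 m/s² × 290 m = 8.333×10^6 Pa = 8.333 MPa
Total = 38.27 + 183.0 + 8.333 = 229.61 MPa
Pore pressure P_p = 998 kg/m³ × 9.80665 m/s² × 10430 m = 1.021×10^8 Pa = 102.1 MPa
Effective stress σ' = σ_v − P_p = 229.6 − 102.1 = 127.54 MPa = 0.12754 GPa

0.13 GPa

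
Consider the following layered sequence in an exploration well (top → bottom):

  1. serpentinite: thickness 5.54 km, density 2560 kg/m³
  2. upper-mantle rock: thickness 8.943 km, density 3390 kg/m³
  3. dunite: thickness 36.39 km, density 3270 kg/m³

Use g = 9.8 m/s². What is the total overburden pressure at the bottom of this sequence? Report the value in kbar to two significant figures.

16 kbar

serpentinite: 2560 kg/m³ × 9.8 m/s² × 5540 m = 1.390×10^8 Pa = 1.390 kbar
upper-mantle rock: 3390 kg/m³ × 9.8 m/s² × 8943 m = 2.971×10^8 Pa = 2.971 kbar
dunite: 3270 kg/m³ × 9.8 m/s² × 36390 m = 1.166×10^9 Pa = 11.66 kbar
Total = 1.390 + 2.971 + 11.66 = 16.022 kbar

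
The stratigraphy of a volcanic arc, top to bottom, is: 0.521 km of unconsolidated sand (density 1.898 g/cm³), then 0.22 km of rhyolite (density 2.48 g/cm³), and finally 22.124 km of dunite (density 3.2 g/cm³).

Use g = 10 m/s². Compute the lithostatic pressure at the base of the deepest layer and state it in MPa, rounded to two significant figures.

720 MPa

unconsolidated sand: 1898 kg/m³ × 10 m/s² × 521 m = 9.889×10^6 Pa = 9.889 MPa
rhyolite: 2480 kg/m³ × 10 m/s² × 220 m = 5.456×10^6 Pa = 5.456 MPa
dunite: 3200 kg/m³ × 10 m/s² × 22124 m = 7.080×10^8 Pa = 708.0 MPa
Total = 9.889 + 5.456 + 708.0 = 723.31 MPa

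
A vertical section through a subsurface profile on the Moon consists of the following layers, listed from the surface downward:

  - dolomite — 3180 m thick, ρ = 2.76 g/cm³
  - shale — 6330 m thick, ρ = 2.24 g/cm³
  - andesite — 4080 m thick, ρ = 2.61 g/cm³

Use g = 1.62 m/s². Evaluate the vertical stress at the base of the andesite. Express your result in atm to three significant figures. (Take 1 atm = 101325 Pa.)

dolomite: 2760 kg/m³ × 1.62 m/s² × 3180 m = 1.422×10^7 Pa = 140.3 atm
shale: 2240 kg/m³ × 1.62 m/s² × 6330 m = 2.297×10^7 Pa = 226.7 atm
andesite: 2610 kg/m³ × 1.62 m/s² × 4080 m = 1.725×10^7 Pa = 170.3 atm
Total = 140.3 + 226.7 + 170.3 = 537.28 atm

537 atm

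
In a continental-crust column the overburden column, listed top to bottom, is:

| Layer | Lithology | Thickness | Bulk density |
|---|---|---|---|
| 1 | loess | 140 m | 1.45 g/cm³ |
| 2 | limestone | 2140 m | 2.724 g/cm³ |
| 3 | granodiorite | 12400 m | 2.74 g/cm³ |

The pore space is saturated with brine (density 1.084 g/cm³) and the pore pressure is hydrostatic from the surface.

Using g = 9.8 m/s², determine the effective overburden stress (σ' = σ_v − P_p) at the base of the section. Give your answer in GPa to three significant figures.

Overburden (lithostatic) stress σ_v:
loess: 1450 kg/m³ × 9.8 m/s² × 140 m = 1.989×10^6 Pa = 1.989 MPa
limestone: 2724 kg/m³ × 9.8 m/s² × 2140 m = 5.713×10^7 Pa = 57.13 MPa
granodiorite: 2740 kg/m³ × 9.8 m/s² × 12400 m = 3.330×10^8 Pa = 333.0 MPa
Total = 1.989 + 57.13 + 333.0 = 392.08 MPa
Pore pressure P_p = 1084 kg/m³ × 9.8 m/s² × 14680 m = 1.559×10^8 Pa = 155.9 MPa
Effective stress σ' = σ_v − P_p = 392.1 − 155.9 = 236.13 MPa = 0.23613 GPa

0.236 GPa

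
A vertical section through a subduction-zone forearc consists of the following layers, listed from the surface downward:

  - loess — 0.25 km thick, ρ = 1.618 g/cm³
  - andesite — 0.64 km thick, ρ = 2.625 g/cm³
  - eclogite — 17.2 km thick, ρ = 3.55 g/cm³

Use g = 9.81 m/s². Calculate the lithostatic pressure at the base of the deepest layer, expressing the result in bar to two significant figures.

loess: 1618 kg/m³ × 9.81 m/s² × 250 m = 3.968×10^6 Pa = 39.68 bar
andesite: 2625 kg/m³ × 9.81 m/s² × 640 m = 1.648×10^7 Pa = 164.8 bar
eclogite: 3550 kg/m³ × 9.81 m/s² × 17200 m = 5.990×10^8 Pa = 5990 bar
Total = 39.68 + 164.8 + 5990 = 6194.5 bar

6200 bar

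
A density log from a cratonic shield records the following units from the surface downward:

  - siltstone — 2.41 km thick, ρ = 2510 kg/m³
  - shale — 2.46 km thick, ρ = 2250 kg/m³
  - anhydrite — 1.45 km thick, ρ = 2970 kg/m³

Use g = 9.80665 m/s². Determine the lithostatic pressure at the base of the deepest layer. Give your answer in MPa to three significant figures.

156 MPa

siltstone: 2510 kg/m³ × 9.80665 m/s² × 2410 m = 5.932×10^7 Pa = 59.32 MPa
shale: 2250 kg/m³ × 9.80665 m/s² × 2460 m = 5.428×10^7 Pa = 54.28 MPa
anhydrite: 2970 kg/m³ × 9.80665 m/s² × 1450 m = 4.223×10^7 Pa = 42.23 MPa
Total = 59.32 + 54.28 + 42.23 = 155.83 MPa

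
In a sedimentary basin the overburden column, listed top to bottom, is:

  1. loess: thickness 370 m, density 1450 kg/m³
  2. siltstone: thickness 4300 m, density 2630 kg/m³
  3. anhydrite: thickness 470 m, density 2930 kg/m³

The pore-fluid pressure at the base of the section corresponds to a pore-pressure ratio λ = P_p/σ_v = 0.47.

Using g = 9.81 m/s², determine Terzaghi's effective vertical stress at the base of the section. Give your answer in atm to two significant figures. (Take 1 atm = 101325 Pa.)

Overburden (lithostatic) stress σ_v:
loess: 1450 kg/m³ × 9.81 m/s² × 370 m = 5.263×10^6 Pa = 5.263 MPa
siltstone: 2630 kg/m³ × 9.81 m/s² × 4300 m = 1.109×10^8 Pa = 110.9 MPa
anhydrite: 2930 kg/m³ × 9.81 m/s² × 470 m = 1.351×10^7 Pa = 13.51 MPa
Total = 5.263 + 110.9 + 13.51 = 129.71 MPa
Pore pressure P_p = λ·σ_v = 0.47 × 129.7 MPa = 60.97 MPa
Effective stress σ' = σ_v − P_p = 129.7 − 60.97 = 68.748 MPa = 678.49 atm

680 atm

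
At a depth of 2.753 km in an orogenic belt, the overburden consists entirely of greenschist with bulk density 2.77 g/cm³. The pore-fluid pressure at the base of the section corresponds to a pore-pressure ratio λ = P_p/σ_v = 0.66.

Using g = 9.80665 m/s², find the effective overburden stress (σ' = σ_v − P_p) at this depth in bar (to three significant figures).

Overburden (lithostatic) stress σ_v:
greenschist: 2770 kg/m³ × 9.80665 m/s² × 2753 m = 7.478×10^7 Pa = 74.78 MPa
Pore pressure P_p = λ·σ_v = 0.66 × 74.78 MPa = 49.36 MPa
Effective stress σ' = σ_v − P_p = 74.78 − 49.36 = 25.426 MPa = 254.26 bar

254 bar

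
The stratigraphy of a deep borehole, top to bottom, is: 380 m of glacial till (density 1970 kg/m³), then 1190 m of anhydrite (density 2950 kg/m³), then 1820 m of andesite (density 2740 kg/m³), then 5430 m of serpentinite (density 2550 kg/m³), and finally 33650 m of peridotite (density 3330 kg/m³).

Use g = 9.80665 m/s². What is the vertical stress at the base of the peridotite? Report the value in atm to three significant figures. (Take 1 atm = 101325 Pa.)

13100 atm

glacial till: 1970 kg/m³ × 9.80665 m/s² × 380 m = 7.341×10^6 Pa = 72.45 atm
anhydrite: 2950 kg/m³ × 9.80665 m/s² × 1190 m = 3.443×10^7 Pa = 339.8 atm
andesite: 2740 kg/m³ × 9.80665 m/s² × 1820 m = 4.890×10^7 Pa = 482.6 atm
serpentinite: 2550 kg/m³ × 9.80665 m/s² × 5430 m = 1.358×10^8 Pa = 1340 atm
peridotite: 3330 kg/m³ × 9.80665 m/s² × 33650 m = 1.099×10^9 Pa = 10845 atm
Total = 72.45 + 339.8 + 482.6 + 1340 + 10845 = 13080 atm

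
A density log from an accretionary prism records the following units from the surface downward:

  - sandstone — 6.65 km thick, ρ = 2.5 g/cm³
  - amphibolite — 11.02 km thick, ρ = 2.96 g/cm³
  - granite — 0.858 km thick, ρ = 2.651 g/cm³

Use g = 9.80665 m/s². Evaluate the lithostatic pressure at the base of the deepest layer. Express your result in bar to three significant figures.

sandstone: 2500 kg/m³ × 9.80665 m/s² × 6650 m = 1.630×10^8 Pa = 1630 bar
amphibolite: 2960 kg/m³ × 9.80665 m/s² × 11020 m = 3.199×10^8 Pa = 3199 bar
granite: 2651 kg/m³ × 9.80665 m/s² × 858 m = 2.231×10^7 Pa = 223.1 bar
Total = 1630 + 3199 + 223.1 = 5052.3 bar

5050 bar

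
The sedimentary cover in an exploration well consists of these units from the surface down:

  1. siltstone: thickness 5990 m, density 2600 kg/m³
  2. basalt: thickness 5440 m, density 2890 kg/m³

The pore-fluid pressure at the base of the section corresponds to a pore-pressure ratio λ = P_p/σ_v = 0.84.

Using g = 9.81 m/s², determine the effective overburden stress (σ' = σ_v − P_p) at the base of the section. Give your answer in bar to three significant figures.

Overburden (lithostatic) stress σ_v:
siltstone: 2600 kg/m³ × 9.81 m/s² × 5990 m = 1.528×10^8 Pa = 152.8 MPa
basalt: 2890 kg/m³ × 9.81 m/s² × 5440 m = 1.542×10^8 Pa = 154.2 MPa
Total = 152.8 + 154.2 = 307.01 MPa
Pore pressure P_p = λ·σ_v = 0.84 × 307.0 MPa = 257.9 MPa
Effective stress σ' = σ_v − P_p = 307.0 − 257.9 = 49.122 MPa = 491.22 bar

491 bar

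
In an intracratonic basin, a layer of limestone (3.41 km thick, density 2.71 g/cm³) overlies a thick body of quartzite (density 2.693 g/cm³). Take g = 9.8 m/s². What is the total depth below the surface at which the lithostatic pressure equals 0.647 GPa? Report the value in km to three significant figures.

Pressure at base of upper layers: 2710×9.8×3410 = 9.056×10^7 Pa = 0.09056 GPa
Remaining pressure to be supplied by quartzite: 6.470×10^8 − 9.056×10^7 = 5.564×10^8 Pa
Additional depth in quartzite = 5.564×10^8 Pa / (2693 kg/m³ × 9.8 m/s²) = 21084 m
Total depth = 3410 m + 21084 m = 24494 m
= 24.494 km

24.5 km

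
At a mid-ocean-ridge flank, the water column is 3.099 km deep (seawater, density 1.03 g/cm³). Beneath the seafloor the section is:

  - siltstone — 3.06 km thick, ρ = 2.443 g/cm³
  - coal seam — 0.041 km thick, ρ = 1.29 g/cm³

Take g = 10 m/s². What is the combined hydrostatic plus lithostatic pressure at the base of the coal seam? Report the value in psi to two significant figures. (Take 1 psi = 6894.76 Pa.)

16000 psi

seawater: 1030 kg/m³ × 10 m/s² × 3099 m = 3.192×10^7 Pa = 4630 psi
siltstone: 2443 kg/m³ × 10 m/s² × 3060 m = 7.476×10^7 Pa = 10842 psi
coal seam: 1290 kg/m³ × 10 m/s² × 41 m = 5.289×10^5 Pa = 76.71 psi
Total = 4630 + 10842 + 76.71 = 15549 psi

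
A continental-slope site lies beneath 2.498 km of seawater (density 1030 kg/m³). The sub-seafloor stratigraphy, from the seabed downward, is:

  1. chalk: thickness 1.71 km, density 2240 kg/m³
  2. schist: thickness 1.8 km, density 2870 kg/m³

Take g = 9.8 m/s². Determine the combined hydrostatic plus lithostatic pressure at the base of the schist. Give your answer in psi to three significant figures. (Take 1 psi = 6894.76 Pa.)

16400 psi

seawater: 1030 kg/m³ × 9.8 m/s² × 2498 m = 2.521×10^7 Pa = 3657 psi
chalk: 2240 kg/m³ × 9.8 m/s² × 1710 m = 3.754×10^7 Pa = 5444 psi
schist: 2870 kg/m³ × 9.8 m/s² × 1800 m = 5.063×10^7 Pa = 7343 psi
Total = 3657 + 5444 + 7343 = 16444 psi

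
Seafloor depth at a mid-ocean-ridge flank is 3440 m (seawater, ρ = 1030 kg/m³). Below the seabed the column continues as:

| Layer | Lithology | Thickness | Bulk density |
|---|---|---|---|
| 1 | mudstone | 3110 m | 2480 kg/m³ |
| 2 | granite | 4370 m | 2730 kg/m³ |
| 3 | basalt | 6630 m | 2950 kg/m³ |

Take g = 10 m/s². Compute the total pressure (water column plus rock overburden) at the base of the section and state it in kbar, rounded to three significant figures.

seawater: 1030 kg/m³ × 10 m/s² × 3440 m = 3.543×10^7 Pa = 0.3543 kbar
mudstone: 2480 kg/m³ × 10 m/s² × 3110 m = 7.713×10^7 Pa = 0.7713 kbar
granite: 2730 kg/m³ × 10 m/s² × 4370 m = 1.193×10^8 Pa = 1.193 kbar
basalt: 2950 kg/m³ × 10 m/s² × 6630 m = 1.956×10^8 Pa = 1.956 kbar
Total = 0.3543 + 0.7713 + 1.193 + 1.956 = 4.2745 kbar

4.27 kbar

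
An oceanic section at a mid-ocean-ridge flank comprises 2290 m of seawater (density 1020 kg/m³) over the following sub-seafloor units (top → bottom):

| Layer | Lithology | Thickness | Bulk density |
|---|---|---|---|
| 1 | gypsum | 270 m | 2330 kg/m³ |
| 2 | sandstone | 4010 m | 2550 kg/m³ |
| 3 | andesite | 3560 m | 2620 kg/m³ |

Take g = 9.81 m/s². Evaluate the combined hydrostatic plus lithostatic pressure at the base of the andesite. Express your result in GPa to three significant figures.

seawater: 1020 kg/m³ × 9.81 m/s² × 2290 m = 2.291×10^7 Pa = 0.02291 GPa
gypsum: 2330 kg/m³ × 9.81 m/s² × 270 m = 6.171×10^6 Pa = 6.171×10^-3 GPa
sandstone: 2550 kg/m³ × 9.81 m/s² × 4010 m = 1.003×10^8 Pa = 0.1003 GPa
andesite: 2620 kg/m³ × 9.81 m/s² × 3560 m = 9.150×10^7 Pa = 0.09150 GPa
Total = 0.02291 + 6.171×10^-3 + 0.1003 + 0.09150 = 0.22090 GPa

0.221 GPa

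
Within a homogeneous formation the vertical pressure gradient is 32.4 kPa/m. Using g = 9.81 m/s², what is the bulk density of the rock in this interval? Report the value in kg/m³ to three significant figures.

3300 kg/m³

ρ = (dP/dz)/g = 32.4 kPa/m / 9.81 m/s² = 32400 Pa/m / 9.81 m/s² = 3302.8 kg/m³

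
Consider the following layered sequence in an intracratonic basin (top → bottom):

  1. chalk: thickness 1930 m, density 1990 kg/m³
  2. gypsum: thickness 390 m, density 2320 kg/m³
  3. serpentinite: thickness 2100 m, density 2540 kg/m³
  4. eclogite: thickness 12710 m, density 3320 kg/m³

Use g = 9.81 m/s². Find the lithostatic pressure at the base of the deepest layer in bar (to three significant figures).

5130 bar

chalk: 1990 kg/m³ × 9.81 m/s² × 1930 m = 3.768×10^7 Pa = 376.8 bar
gypsum: 2320 kg/m³ × 9.81 m/s² × 390 m = 8.876×10^6 Pa = 88.76 bar
serpentinite: 2540 kg/m³ × 9.81 m/s² × 2100 m = 5.233×10^7 Pa = 523.3 bar
eclogite: 3320 kg/m³ × 9.81 m/s² × 12710 m = 4.140×10^8 Pa = 4140 bar
Total = 376.8 + 88.76 + 523.3 + 4140 = 5128.3 bar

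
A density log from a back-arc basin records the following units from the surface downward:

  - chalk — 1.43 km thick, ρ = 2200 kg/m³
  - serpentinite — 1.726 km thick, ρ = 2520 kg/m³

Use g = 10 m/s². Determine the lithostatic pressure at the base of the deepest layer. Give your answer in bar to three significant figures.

750 bar

chalk: 2200 kg/m³ × 10 m/s² × 1430 m = 3.146×10^7 Pa = 314.6 bar
serpentinite: 2520 kg/m³ × 10 m/s² × 1726 m = 4.350×10^7 Pa = 435.0 bar
Total = 314.6 + 435.0 = 749.55 bar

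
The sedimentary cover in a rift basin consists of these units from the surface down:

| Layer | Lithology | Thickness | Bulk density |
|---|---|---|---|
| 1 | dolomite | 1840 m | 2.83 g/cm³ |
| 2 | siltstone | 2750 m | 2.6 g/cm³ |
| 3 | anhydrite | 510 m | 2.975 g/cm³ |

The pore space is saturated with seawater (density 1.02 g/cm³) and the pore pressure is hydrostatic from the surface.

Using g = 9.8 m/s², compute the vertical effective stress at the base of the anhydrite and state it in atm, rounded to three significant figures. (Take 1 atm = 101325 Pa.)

Overburden (lithostatic) stress σ_v:
dolomite: 2830 kg/m³ × 9.8 m/s² × 1840 m = 5.103×10^7 Pa = 51.03 MPa
siltstone: 2600 kg/m³ × 9.8 m/s² × 2750 m = 7.007×10^7 Pa = 70.07 MPa
anhydrite: 2975 kg/m³ × 9.8 m/s² × 510 m = 1.487×10^7 Pa = 14.87 MPa
Total = 51.03 + 70.07 + 14.87 = 135.97 MPa
Pore pressure P_p = 1020 kg/m³ × 9.8 m/s² × 5100 m = 5.098×10^7 Pa = 50.98 MPa
Effective stress σ' = σ_v − P_p = 136.0 − 50.98 = 84.990 MPa = 838.79 atm

839 atm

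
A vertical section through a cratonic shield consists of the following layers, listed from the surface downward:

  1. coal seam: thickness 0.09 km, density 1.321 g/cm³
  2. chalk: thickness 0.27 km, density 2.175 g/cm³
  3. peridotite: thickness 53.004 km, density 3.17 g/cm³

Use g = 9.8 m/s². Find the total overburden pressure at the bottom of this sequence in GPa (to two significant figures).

1.7 GPa

coal seam: 1321 kg/m³ × 9.8 m/s² × 90 m = 1.165×10^6 Pa = 1.165×10^-3 GPa
chalk: 2175 kg/m³ × 9.8 m/s² × 270 m = 5.755×10^6 Pa = 5.755×10^-3 GPa
peridotite: 3170 kg/m³ × 9.8 m/s² × 53004 m = 1.647×10^9 Pa = 1.647 GPa
Total = 1.165×10^-3 + 5.755×10^-3 + 1.647 = 1.6535 GPa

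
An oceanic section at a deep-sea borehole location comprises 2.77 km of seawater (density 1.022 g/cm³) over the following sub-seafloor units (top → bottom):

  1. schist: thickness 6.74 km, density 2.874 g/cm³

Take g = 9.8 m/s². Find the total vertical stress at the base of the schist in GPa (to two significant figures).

0.22 GPa

seawater: 1022 kg/m³ × 9.8 m/s² × 2770 m = 2.774×10^7 Pa = 0.02774 GPa
schist: 2874 kg/m³ × 9.8 m/s² × 6740 m = 1.898×10^8 Pa = 0.1898 GPa
Total = 0.02774 + 0.1898 = 0.21758 GPa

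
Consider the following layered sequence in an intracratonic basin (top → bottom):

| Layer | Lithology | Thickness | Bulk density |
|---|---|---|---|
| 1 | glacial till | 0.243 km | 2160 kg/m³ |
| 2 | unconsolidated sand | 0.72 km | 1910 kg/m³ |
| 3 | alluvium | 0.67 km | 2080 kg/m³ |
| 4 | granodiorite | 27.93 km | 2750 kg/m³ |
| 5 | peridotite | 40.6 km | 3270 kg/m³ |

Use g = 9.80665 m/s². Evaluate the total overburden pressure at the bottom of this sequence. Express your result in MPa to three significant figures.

2090 MPa

glacial till: 2160 kg/m³ × 9.80665 m/s² × 243 m = 5.147×10^6 Pa = 5.147 MPa
unconsolidated sand: 1910 kg/m³ × 9.80665 m/s² × 720 m = 1.349×10^7 Pa = 13.49 MPa
alluvium: 2080 kg/m³ × 9.80665 m/s² × 670 m = 1.367×10^7 Pa = 13.67 MPa
granodiorite: 2750 kg/m³ × 9.80665 m/s² × 27930 m = 7.532×10^8 Pa = 753.2 MPa
peridotite: 3270 kg/m³ × 9.80665 m/s² × 40600 m = 1.302×10^9 Pa = 1302 MPa
Total = 5.147 + 13.49 + 13.67 + 753.2 + 1302 = 2087.5 MPa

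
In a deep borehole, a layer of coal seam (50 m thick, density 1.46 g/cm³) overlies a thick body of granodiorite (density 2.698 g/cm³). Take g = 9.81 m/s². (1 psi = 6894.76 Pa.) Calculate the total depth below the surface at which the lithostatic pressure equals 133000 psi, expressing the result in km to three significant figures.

34.7 km

Pressure at base of upper layers: 1460×9.81×50 = 7.161×10^5 Pa = 103.9 psi
Remaining pressure to be supplied by granodiorite: 9.170×10^8 − 7.161×10^5 = 9.163×10^8 Pa
Additional depth in granodiorite = 9.163×10^8 Pa / (2698 kg/m³ × 9.81 m/s²) = 34619 m
Total depth = 50 m + 34619 m = 34669 m
= 34.669 km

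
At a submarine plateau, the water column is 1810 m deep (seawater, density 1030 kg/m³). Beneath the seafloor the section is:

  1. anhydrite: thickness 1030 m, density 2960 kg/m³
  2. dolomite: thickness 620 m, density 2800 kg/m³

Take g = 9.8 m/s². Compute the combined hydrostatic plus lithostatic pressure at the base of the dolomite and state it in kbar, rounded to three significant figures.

0.652 kbar

seawater: 1030 kg/m³ × 9.8 m/s² × 1810 m = 1.827×10^7 Pa = 0.1827 kbar
anhydrite: 2960 kg/m³ × 9.8 m/s² × 1030 m = 2.988×10^7 Pa = 0.2988 kbar
dolomite: 2800 kg/m³ × 9.8 m/s² × 620 m = 1.701×10^7 Pa = 0.1701 kbar
Total = 0.1827 + 0.2988 + 0.1701 = 0.65161 kbar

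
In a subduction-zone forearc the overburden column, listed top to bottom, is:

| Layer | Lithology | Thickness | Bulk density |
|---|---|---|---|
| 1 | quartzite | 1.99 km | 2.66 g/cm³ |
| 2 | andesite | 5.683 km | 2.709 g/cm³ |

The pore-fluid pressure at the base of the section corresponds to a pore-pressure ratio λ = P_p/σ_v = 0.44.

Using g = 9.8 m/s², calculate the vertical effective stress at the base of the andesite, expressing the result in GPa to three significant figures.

0.114 GPa

Overburden (lithostatic) stress σ_v:
quartzite: 2660 kg/m³ × 9.8 m/s² × 1990 m = 5.188×10^7 Pa = 51.88 MPa
andesite: 2709 kg/m³ × 9.8 m/s² × 5683 m = 1.509×10^8 Pa = 150.9 MPa
Total = 51.88 + 150.9 = 202.75 MPa
Pore pressure P_p = λ·σ_v = 0.44 × 202.7 MPa = 89.21 MPa
Effective stress σ' = σ_v − P_p = 202.7 − 89.21 = 113.54 MPa = 0.11354 GPa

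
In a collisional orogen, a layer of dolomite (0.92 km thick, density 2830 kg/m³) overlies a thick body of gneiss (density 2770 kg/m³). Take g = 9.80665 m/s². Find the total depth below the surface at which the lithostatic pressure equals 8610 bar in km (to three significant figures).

31.7 km

Pressure at base of upper layers: 2830×9.80665×920 = 2.553×10^7 Pa = 255.3 bar
Remaining pressure to be supplied by gneiss: 8.610×10^8 − 2.553×10^7 = 8.355×10^8 Pa
Additional depth in gneiss = 8.355×10^8 Pa / (2770 kg/m³ × 9.80665 m/s²) = 30756 m
Total depth = 920 m + 30756 m = 31676 m
= 31.676 km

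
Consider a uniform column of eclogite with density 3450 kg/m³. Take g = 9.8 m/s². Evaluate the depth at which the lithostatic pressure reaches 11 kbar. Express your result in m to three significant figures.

32500 m

h = P/(ρg) = 11 kbar / (3450 kg/m³ × 9.8 m/s²) = 1.100×10^9 Pa / 33810 Pa/m = 32535 m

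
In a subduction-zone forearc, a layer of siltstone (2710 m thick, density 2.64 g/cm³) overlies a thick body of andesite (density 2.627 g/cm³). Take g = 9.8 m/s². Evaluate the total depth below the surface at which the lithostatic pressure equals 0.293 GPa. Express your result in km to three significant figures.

Pressure at base of upper layers: 2640×9.8×2710 = 7.011×10^7 Pa = 0.07011 GPa
Remaining pressure to be supplied by andesite: 2.930×10^8 − 7.011×10^7 = 2.229×10^8 Pa
Additional depth in andesite = 2.229×10^8 Pa / (2627 kg/m³ × 9.8 m/s²) = 8657.6 m
Total depth = 2710 m + 8657.6 m = 11368 m
= 11.368 km

11.4 km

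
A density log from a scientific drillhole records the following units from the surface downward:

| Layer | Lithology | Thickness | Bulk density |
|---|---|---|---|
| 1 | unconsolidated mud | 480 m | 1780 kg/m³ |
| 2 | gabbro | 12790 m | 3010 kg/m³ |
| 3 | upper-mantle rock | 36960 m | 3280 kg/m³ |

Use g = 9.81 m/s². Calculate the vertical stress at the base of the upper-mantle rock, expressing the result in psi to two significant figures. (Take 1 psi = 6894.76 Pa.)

230000 psi

unconsolidated mud: 1780 kg/m³ × 9.81 m/s² × 480 m = 8.382×10^6 Pa = 1216 psi
gabbro: 3010 kg/m³ × 9.81 m/s² × 12790 m = 3.777×10^8 Pa = 54776 psi
upper-mantle rock: 3280 kg/m³ × 9.81 m/s² × 36960 m = 1.189×10^9 Pa = 1.725×10^5 psi
Total = 1216 + 54776 + 1.725×10^5 = 2.2848×10^5 psi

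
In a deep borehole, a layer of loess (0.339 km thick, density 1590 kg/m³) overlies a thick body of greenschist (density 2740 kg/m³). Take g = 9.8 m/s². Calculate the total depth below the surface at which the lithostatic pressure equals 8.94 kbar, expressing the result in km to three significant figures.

33.4 km

Pressure at base of upper layers: 1590×9.8×339 = 5.282×10^6 Pa = 0.05282 kbar
Remaining pressure to be supplied by greenschist: 8.940×10^8 − 5.282×10^6 = 8.887×10^8 Pa
Additional depth in greenschist = 8.887×10^8 Pa / (2740 kg/m³ × 9.8 m/s²) = 33097 m
Total depth = 339 m + 33097 m = 33436 m
= 33.436 km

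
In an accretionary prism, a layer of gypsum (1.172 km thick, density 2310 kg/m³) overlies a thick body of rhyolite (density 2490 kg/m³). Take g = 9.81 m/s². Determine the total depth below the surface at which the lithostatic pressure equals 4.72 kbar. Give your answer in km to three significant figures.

19.4 km

Pressure at base of upper layers: 2310×9.81×1172 = 2.656×10^7 Pa = 0.2656 kbar
Remaining pressure to be supplied by rhyolite: 4.720×10^8 − 2.656×10^7 = 4.454×10^8 Pa
Additional depth in rhyolite = 4.454×10^8 Pa / (2490 kg/m³ × 9.81 m/s²) = 18236 m
Total depth = 1172 m + 18236 m = 19408 m
= 19.408 km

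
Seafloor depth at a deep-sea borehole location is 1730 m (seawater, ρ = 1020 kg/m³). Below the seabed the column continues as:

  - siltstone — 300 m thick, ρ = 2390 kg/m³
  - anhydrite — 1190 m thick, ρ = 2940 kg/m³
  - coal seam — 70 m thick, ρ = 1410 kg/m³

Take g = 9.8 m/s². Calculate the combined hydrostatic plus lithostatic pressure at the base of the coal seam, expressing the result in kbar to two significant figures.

0.60 kbar

seawater: 1020 kg/m³ × 9.8 m/s² × 1730 m = 1.729×10^7 Pa = 0.1729 kbar
siltstone: 2390 kg/m³ × 9.8 m/s² × 300 m = 7.027×10^6 Pa = 0.07027 kbar
anhydrite: 2940 kg/m³ × 9.8 m/s² × 1190 m = 3.429×10^7 Pa = 0.3429 kbar
coal seam: 1410 kg/m³ × 9.8 m/s² × 70 m = 9.673×10^5 Pa = 9.673×10^-3 kbar
Total = 0.1729 + 0.07027 + 0.3429 + 9.673×10^-3 = 0.59573 kbar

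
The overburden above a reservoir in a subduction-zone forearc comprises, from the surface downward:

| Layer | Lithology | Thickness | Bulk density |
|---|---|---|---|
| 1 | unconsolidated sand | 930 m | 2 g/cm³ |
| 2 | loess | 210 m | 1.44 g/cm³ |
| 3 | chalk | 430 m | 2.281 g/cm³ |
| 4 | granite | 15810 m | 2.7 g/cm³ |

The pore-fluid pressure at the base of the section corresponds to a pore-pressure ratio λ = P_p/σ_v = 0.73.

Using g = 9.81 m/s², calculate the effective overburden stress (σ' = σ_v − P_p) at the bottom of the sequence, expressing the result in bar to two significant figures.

Overburden (lithostatic) stress σ_v:
unconsolidated sand: 2000 kg/m³ × 9.81 m/s² × 930 m = 1.825×10^7 Pa = 18.25 MPa
loess: 1440 kg/m³ × 9.81 m/s² × 210 m = 2.967×10^6 Pa = 2.967 MPa
chalk: 2281 kg/m³ × 9.81 m/s² × 430 m = 9.622×10^6 Pa = 9.622 MPa
granite: 2700 kg/m³ × 9.81 m/s² × 15810 m = 4.188×10^8 Pa = 418.8 MPa
Total = 18.25 + 2.967 + 9.622 + 418.8 = 449.59 MPa
Pore pressure P_p = λ·σ_v = 0.73 × 449.6 MPa = 328.2 MPa
Effective stress σ' = σ_v − P_p = 449.6 − 328.2 = 121.39 MPa = 1213.9 bar

1200 bar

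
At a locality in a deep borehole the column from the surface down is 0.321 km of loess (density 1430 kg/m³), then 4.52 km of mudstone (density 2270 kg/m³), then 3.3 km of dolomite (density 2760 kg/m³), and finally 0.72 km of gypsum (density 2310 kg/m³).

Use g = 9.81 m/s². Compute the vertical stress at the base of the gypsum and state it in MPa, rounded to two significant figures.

210 MPa

loess: 1430 kg/m³ × 9.81 m/s² × 321 m = 4.503×10^6 Pa = 4.503 MPa
mudstone: 2270 kg/m³ × 9.81 m/s² × 4520 m = 1.007×10^8 Pa = 100.7 MPa
dolomite: 2760 kg/m³ × 9.81 m/s² × 3300 m = 8.935×10^7 Pa = 89.35 MPa
gypsum: 2310 kg/m³ × 9.81 m/s² × 720 m = 1.632×10^7 Pa = 16.32 MPa
Total = 4.503 + 100.7 + 89.35 + 16.32 = 210.82 MPa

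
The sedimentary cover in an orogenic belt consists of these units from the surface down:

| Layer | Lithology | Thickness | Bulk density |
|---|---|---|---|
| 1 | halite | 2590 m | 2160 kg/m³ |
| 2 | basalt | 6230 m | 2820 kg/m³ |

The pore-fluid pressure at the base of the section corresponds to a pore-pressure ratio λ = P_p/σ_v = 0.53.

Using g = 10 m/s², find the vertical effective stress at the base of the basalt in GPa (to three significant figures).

0.109 GPa

Overburden (lithostatic) stress σ_v:
halite: 2160 kg/m³ × 10 m/s² × 2590 m = 5.594×10^7 Pa = 55.94 MPa
basalt: 2820 kg/m³ × 10 m/s² × 6230 m = 1.757×10^8 Pa = 175.7 MPa
Total = 55.94 + 175.7 = 231.63 MPa
Pore pressure P_p = λ·σ_v = 0.53 × 231.6 MPa = 122.8 MPa
Effective stress σ' = σ_v − P_p = 231.6 − 122.8 = 108.87 MPa = 0.10887 GPa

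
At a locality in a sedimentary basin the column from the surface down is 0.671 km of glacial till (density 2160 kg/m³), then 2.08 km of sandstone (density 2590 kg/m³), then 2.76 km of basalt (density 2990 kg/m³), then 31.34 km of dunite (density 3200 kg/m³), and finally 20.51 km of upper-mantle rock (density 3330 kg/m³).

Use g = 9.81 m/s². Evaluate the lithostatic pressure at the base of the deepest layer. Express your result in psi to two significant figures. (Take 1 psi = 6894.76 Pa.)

glacial till: 2160 kg/m³ × 9.81 m/s² × 671 m = 1.422×10^7 Pa = 2062 psi
sandstone: 2590 kg/m³ × 9.81 m/s² × 2080 m = 5.285×10^7 Pa = 7665 psi
basalt: 2990 kg/m³ × 9.81 m/s² × 2760 m = 8.096×10^7 Pa = 11742 psi
dunite: 3200 kg/m³ × 9.81 m/s² × 31340 m = 9.838×10^8 Pa = 1.427×10^5 psi
upper-mantle rock: 3330 kg/m³ × 9.81 m/s² × 20510 m = 6.700×10^8 Pa = 97176 psi
Total = 2062 + 7665 + 11742 + 1.427×10^5 + 97176 = 2.6134×10^5 psi

260000 psi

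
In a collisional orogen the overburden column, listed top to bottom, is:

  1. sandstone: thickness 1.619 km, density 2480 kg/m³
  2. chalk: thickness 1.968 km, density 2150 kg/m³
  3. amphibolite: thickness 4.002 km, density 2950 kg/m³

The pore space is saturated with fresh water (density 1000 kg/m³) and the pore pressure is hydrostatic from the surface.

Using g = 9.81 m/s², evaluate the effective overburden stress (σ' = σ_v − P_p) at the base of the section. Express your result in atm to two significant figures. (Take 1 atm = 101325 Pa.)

Overburden (lithostatic) stress σ_v:
sandstone: 2480 kg/m³ × 9.81 m/s² × 1619 m = 3.939×10^7 Pa = 39.39 MPa
chalk: 2150 kg/m³ × 9.81 m/s² × 1968 m = 4.151×10^7 Pa = 41.51 MPa
amphibolite: 2950 kg/m³ × 9.81 m/s² × 4002 m = 1.158×10^8 Pa = 115.8 MPa
Total = 39.39 + 41.51 + 115.8 = 196.71 MPa
Pore pressure P_p = 1000 kg/m³ × 9.81 m/s² × 7589 m = 7.445×10^7 Pa = 74.45 MPa
Effective stress σ' = σ_v − P_p = 196.7 − 74.45 = 122.26 MPa = 1206.7 atm

1200 atm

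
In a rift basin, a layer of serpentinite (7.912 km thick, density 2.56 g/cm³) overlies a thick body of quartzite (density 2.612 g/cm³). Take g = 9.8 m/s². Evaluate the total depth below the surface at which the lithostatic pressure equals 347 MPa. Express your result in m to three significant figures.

13700 m

Pressure at base of upper layers: 2560×9.8×7912 = 1.985×10^8 Pa = 198.5 MPa
Remaining pressure to be supplied by quartzite: 3.470×10^8 − 1.985×10^8 = 1.485×10^8 Pa
Additional depth in quartzite = 1.485×10^8 Pa / (2612 kg/m³ × 9.8 m/s²) = 5801.5 m
Total depth = 7912 m + 5801.5 m = 13713 m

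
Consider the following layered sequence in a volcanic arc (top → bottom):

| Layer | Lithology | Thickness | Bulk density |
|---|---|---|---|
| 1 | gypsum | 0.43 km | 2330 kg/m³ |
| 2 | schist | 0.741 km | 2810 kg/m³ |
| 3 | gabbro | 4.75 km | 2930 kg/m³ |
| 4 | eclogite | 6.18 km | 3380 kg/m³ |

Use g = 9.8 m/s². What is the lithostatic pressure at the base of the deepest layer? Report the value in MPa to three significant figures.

gypsum: 2330 kg/m³ × 9.8 m/s² × 430 m = 9.819×10^6 Pa = 9.819 MPa
schist: 2810 kg/m³ × 9.8 m/s² × 741 m = 2.041×10^7 Pa = 20.41 MPa
gabbro: 2930 kg/m³ × 9.8 m/s² × 4750 m = 1.364×10^8 Pa = 136.4 MPa
eclogite: 3380 kg/m³ × 9.8 m/s² × 6180 m = 2.047×10^8 Pa = 204.7 MPa
Total = 9.819 + 20.41 + 136.4 + 204.7 = 371.32 MPa

371 MPa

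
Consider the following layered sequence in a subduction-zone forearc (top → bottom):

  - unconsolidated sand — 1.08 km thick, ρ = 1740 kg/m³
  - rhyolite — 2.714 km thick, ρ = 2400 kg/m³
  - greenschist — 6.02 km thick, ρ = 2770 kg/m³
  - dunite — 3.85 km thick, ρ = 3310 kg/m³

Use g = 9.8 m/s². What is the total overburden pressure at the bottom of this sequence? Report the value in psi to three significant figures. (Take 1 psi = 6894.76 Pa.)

unconsolidated sand: 1740 kg/m³ × 9.8 m/s² × 1080 m = 1.842×10^7 Pa = 2671 psi
rhyolite: 2400 kg/m³ × 9.8 m/s² × 2714 m = 6.383×10^7 Pa = 9258 psi
greenschist: 2770 kg/m³ × 9.8 m/s² × 6020 m = 1.634×10^8 Pa = 23702 psi
dunite: 3310 kg/m³ × 9.8 m/s² × 3850 m = 1.249×10^8 Pa = 18113 psi
Total = 2671 + 9258 + 23702 + 18113 = 53744 psi

53700 psi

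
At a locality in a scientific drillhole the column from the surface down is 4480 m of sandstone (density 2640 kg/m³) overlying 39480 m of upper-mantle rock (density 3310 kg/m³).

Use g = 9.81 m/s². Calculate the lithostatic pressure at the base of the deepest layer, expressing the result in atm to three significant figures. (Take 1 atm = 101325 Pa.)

13800 atm

sandstone: 2640 kg/m³ × 9.81 m/s² × 4480 m = 1.160×10^8 Pa = 1145 atm
upper-mantle rock: 3310 kg/m³ × 9.81 m/s² × 39480 m = 1.282×10^9 Pa = 12652 atm
Total = 1145 + 12652 = 13797 atm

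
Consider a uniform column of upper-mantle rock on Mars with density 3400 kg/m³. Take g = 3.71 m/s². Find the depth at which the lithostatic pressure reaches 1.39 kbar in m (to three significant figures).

h = P/(ρg) = 1.39 kbar / (3400 kg/m³ × 3.71 m/s²) = 1.390×10^8 Pa / 12614 Pa/m = 11020 m

11000 m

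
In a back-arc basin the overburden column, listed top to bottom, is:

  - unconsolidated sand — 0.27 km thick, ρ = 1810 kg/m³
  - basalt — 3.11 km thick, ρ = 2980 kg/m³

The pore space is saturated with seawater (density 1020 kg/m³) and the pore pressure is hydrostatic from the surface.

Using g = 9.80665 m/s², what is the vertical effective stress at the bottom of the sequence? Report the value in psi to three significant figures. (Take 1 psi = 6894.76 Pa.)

Overburden (lithostatic) stress σ_v:
unconsolidated sand: 1810 kg/m³ × 9.80665 m/s² × 270 m = 4.793×10^6 Pa = 4.793 MPa
basalt: 2980 kg/m³ × 9.80665 m/s² × 3110 m = 9.089×10^7 Pa = 90.89 MPa
Total = 4.793 + 90.89 = 95.679 MPa
Pore pressure P_p = 1020 kg/m³ × 9.80665 m/s² × 3380 m = 3.381×10^7 Pa = 33.81 MPa
Effective stress σ' = σ_v − P_p = 95.68 − 33.81 = 61.869 MPa = 8973.4 psi

8970 psi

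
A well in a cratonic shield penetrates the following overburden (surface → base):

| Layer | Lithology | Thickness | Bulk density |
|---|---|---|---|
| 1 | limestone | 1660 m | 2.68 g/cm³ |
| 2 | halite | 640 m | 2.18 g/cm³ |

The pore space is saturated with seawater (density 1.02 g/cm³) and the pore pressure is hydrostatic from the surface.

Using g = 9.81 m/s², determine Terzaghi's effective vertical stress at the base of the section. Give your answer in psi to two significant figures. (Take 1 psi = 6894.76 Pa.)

Overburden (lithostatic) stress σ_v:
limestone: 2680 kg/m³ × 9.81 m/s² × 1660 m = 4.364×10^7 Pa = 43.64 MPa
halite: 2180 kg/m³ × 9.81 m/s² × 640 m = 1.369×10^7 Pa = 13.69 MPa
Total = 43.64 + 13.69 = 57.330 MPa
Pore pressure P_p = 1020 kg/m³ × 9.81 m/s² × 2300 m = 2.301×10^7 Pa = 23.01 MPa
Effective stress σ' = σ_v − P_p = 57.33 − 23.01 = 34.315 MPa = 4977.0 psi

5000 psi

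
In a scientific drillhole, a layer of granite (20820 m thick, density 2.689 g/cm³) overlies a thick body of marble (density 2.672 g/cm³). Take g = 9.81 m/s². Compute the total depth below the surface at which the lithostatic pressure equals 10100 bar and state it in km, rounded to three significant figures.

Pressure at base of upper layers: 2689×9.81×20820 = 5.492×10^8 Pa = 5492 bar
Remaining pressure to be supplied by marble: 1.010×10^9 − 5.492×10^8 = 4.608×10^8 Pa
Additional depth in marble = 4.608×10^8 Pa / (2672 kg/m³ × 9.81 m/s²) = 17579 m
Total depth = 20820 m + 17579 m = 38399 m
= 38.399 km

38.4 km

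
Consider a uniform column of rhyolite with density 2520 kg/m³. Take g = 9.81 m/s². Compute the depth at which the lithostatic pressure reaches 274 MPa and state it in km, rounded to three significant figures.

11.1 km

h = P/(ρg) = 274 MPa / (2520 kg/m³ × 9.81 m/s²) = 2.740×10^8 Pa / 24721 Pa/m = 11084 m
= 11.084 km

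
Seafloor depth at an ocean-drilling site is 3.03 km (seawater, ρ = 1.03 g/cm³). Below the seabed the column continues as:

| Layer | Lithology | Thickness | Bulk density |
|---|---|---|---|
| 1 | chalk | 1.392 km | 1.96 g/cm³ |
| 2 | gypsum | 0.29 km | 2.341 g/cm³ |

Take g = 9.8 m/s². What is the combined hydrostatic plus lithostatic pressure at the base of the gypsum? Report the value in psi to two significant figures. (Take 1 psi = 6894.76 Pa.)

9300 psi

seawater: 1030 kg/m³ × 9.8 m/s² × 3030 m = 3.058×10^7 Pa = 4436 psi
chalk: 1960 kg/m³ × 9.8 m/s² × 1392 m = 2.674×10^7 Pa = 3878 psi
gypsum: 2341 kg/m³ × 9.8 m/s² × 290 m = 6.653×10^6 Pa = 965.0 psi
Total = 4436 + 3878 + 965.0 = 9278.9 psi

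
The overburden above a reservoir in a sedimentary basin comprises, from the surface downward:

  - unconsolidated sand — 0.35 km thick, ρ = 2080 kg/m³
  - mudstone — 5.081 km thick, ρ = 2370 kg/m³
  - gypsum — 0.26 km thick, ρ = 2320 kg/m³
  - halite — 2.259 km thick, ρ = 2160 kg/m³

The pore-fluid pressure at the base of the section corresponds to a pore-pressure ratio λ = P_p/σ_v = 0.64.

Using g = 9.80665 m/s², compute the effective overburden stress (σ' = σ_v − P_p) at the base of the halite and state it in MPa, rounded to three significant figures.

Overburden (lithostatic) stress σ_v:
unconsolidated sand: 2080 kg/m³ × 9.80665 m/s² × 350 m = 7.139×10^6 Pa = 7.139 MPa
mudstone: 2370 kg/m³ × 9.80665 m/s² × 5081 m = 1.181×10^8 Pa = 118.1 MPa
gypsum: 2320 kg/m³ × 9.80665 m/s² × 260 m = 5.915×10^6 Pa = 5.915 MPa
halite: 2160 kg/m³ × 9.80665 m/s² × 2259 m = 4.785×10^7 Pa = 47.85 MPa
Total = 7.139 + 118.1 + 5.915 + 47.85 = 179.00 MPa
Pore pressure P_p = λ·σ_v = 0.64 × 179.0 MPa = 114.6 MPa
Effective stress σ' = σ_v − P_p = 179.0 − 114.6 = 64.439 MPa

64.4 MPa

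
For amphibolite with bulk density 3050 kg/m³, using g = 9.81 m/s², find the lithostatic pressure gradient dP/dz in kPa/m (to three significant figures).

29.9 kPa/m

dP/dz = ρg = 3050 kg/m³ × 9.81 m/s² = 29920 Pa/m
= 29920 Pa/m × (1 kPa/m / 1000.0 Pa/m) = 29.921 kPa/m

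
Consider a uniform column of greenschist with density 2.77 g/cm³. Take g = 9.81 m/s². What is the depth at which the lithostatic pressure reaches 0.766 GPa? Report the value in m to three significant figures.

28200 m

h = P/(ρg) = 0.766 GPa / (2770 kg/m³ × 9.81 m/s²) = 7.660×10^8 Pa / 27174 Pa/m = 28189 m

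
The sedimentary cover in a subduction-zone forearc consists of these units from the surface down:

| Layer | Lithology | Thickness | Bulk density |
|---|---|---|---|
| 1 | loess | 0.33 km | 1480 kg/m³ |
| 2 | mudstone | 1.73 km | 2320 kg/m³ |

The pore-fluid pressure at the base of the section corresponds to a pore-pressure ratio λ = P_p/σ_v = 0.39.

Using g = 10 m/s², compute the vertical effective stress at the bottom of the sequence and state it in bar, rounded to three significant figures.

275 bar

Overburden (lithostatic) stress σ_v:
loess: 1480 kg/m³ × 10 m/s² × 330 m = 4.884×10^6 Pa = 4.884 MPa
mudstone: 2320 kg/m³ × 10 m/s² × 1730 m = 4.014×10^7 Pa = 40.14 MPa
Total = 4.884 + 40.14 = 45.020 MPa
Pore pressure P_p = λ·σ_v = 0.39 × 45.02 MPa = 17.56 MPa
Effective stress σ' = σ_v − P_p = 45.02 − 17.56 = 27.462 MPa = 274.62 bar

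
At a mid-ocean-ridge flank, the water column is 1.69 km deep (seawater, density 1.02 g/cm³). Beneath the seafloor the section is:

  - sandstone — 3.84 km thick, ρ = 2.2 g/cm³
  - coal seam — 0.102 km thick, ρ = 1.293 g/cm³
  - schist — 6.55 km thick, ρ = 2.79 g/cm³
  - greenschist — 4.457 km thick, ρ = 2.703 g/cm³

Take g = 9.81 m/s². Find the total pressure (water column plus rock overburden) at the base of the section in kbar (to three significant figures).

seawater: 1020 kg/m³ × 9.81 m/s² × 1690 m = 1.691×10^7 Pa = 0.1691 kbar
sandstone: 2200 kg/m³ × 9.81 m/s² × 3840 m = 8.287×10^7 Pa = 0.8287 kbar
coal seam: 1293 kg/m³ × 9.81 m/s² × 102 m = 1.294×10^6 Pa = 0.01294 kbar
schist: 2790 kg/m³ × 9.81 m/s² × 6550 m = 1.793×10^8 Pa = 1.793 kbar
greenschist: 2703 kg/m³ × 9.81 m/s² × 4457 m = 1.182×10^8 Pa = 1.182 kbar
Total = 0.1691 + 0.8287 + 0.01294 + 1.793 + 1.182 = 3.9854 kbar

3.99 kbar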